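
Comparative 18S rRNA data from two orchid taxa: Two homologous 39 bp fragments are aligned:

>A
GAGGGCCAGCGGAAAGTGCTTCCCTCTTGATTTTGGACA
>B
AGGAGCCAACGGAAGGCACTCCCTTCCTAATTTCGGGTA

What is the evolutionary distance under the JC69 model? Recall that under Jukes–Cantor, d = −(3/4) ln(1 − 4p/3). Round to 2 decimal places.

The sequences differ at 14 of 39 sites, so p = 14/39 ≈ 0.358974.
d = −(3/4) ln(1 − 4p/3) = −0.75 ln(1 − 0.478632) = −0.75 ln(0.521368)
  = −0.75 × (-0.651299) = 0.488474 substitutions/site.

0.49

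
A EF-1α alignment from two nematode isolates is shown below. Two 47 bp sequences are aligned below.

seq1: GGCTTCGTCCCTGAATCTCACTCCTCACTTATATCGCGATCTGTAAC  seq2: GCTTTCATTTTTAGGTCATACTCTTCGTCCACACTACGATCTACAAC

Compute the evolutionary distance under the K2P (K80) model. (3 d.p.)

1.143

Of 47 sites, 20 differences are transitions and 2 are transversions, so P = 20/47 ≈ 0.425532 and Q = 2/47 ≈ 0.042553.
Under the Kimura two-parameter model, d = −½ ln(1 − 2P − Q) − ¼ ln(1 − 2Q).
1 − 2P − Q = 0.106383, giving −½ ln(0.106383) = 1.120355.
1 − 2Q = 0.914894, giving −¼ ln(0.914894) = 0.022237.
d = 1.120355 + 0.022237 = 1.142592.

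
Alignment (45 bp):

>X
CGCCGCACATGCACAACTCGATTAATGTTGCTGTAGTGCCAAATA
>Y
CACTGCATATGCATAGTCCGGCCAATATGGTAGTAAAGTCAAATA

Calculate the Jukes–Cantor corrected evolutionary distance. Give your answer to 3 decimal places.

The sequences differ at 17 of 45 sites, so p = 17/45 ≈ 0.377778.
d = −(3/4) ln(1 − 4p/3) = −0.75 ln(1 − 0.503704) = −0.75 ln(0.496296)
  = −0.75 × (-0.700583) = 0.525437 substitutions/site.

0.525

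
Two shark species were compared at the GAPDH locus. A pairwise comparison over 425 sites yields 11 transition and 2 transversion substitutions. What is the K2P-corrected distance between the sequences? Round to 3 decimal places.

0.031

P = 11/425 ≈ 0.025882 and Q = 2/425 ≈ 0.004706.
Under the Kimura two-parameter model, d = −½ ln(1 − 2P − Q) − ¼ ln(1 − 2Q).
1 − 2P − Q = 0.94353, giving −½ ln(0.94353) = 0.029064.
1 − 2Q = 0.990588, giving −¼ ln(0.990588) = 0.002364.
d = 0.029064 + 0.002364 = 0.031428.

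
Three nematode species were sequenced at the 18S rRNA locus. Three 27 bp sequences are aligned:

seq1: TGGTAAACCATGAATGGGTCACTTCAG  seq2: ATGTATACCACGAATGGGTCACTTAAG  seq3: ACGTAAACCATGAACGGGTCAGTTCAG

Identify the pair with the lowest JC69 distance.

seq1 and seq3

seq1–seq2: 5/27 differ, p = 0.185, d = 0.213.
seq1–seq3: 4/27 differ, p = 0.148, d = 0.165.
seq2–seq3: 6/27 differ, p = 0.222, d = 0.264.
The smallest distance is between seq1 and seq3.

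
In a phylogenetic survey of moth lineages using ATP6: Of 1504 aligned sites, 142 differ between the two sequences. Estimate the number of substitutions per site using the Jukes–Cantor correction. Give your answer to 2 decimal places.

p = 142/1504 ≈ 0.094415.
d = −(3/4) ln(1 − 4p/3) = −0.75 ln(1 − 0.125887) = −0.75 ln(0.874113)
  = −0.75 × (-0.134546) = 0.100910 substitutions/site.

0.10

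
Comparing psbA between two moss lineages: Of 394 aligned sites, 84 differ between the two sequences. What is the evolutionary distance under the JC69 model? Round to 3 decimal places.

p = 84/394 ≈ 0.213198.
d = −(3/4) ln(1 − 4p/3) = −0.75 ln(1 − 0.284264) = −0.75 ln(0.715736)
  = −0.75 × (-0.334444) = 0.250833 substitutions/site.

0.251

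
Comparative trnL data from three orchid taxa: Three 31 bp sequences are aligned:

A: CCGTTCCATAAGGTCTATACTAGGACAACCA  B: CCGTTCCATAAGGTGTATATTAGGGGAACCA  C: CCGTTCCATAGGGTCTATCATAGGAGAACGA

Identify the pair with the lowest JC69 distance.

A and B

A–B: 4/31 differ, p = 0.129, d = 0.142.
A–C: 5/31 differ, p = 0.161, d = 0.182.
B–C: 6/31 differ, p = 0.194, d = 0.224.
The smallest distance is between A and B.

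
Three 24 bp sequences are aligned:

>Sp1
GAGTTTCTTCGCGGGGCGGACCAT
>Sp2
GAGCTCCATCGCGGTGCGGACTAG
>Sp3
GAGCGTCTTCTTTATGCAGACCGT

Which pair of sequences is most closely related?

Sp1–Sp2: 6/24 differ, p = 0.250, d = 0.304.
Sp1–Sp3: 9/24 differ, p = 0.375, d = 0.520.
Sp2–Sp3: 11/24 differ, p = 0.458, d = 0.708.
The smallest distance is between Sp1 and Sp2.

Sp1 and Sp2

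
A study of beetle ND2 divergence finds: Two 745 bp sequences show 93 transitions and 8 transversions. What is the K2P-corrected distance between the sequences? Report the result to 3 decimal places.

P = 93/745 ≈ 0.124832 and Q = 8/745 ≈ 0.010738.
Under the Kimura two-parameter model, d = −½ ln(1 − 2P − Q) − ¼ ln(1 − 2Q).
1 − 2P − Q = 0.739598, giving −½ ln(0.739598) = 0.150824.
1 − 2Q = 0.978524, giving −¼ ln(0.978524) = 0.005427.
d = 0.150824 + 0.005427 = 0.156251.

0.156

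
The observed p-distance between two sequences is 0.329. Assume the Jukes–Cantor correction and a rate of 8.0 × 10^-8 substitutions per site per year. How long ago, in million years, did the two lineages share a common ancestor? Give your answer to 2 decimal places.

2.71

d = −(3/4) ln(1 − 4p/3) = −0.75 ln(1 − 0.438667) = −0.75 ln(0.561333)
  = −0.75 × (-0.577441) = 0.433081 substitutions/site.
Under a molecular clock d = 2μt, so t = d/(2μ) = 0.433081 / (2 × 8.0 × 10^-8) = 2.71 million years.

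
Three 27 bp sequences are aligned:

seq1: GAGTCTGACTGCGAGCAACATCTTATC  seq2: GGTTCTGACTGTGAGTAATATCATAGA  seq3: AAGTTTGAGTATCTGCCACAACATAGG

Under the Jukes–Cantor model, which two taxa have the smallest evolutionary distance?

seq1–seq2: 8/27 differ, p = 0.296, d = 0.377.
seq1–seq3: 12/27 differ, p = 0.444, d = 0.673.
seq2–seq3: 13/27 differ, p = 0.481, d = 0.770.
The smallest distance is between seq1 and seq2.

seq1 and seq2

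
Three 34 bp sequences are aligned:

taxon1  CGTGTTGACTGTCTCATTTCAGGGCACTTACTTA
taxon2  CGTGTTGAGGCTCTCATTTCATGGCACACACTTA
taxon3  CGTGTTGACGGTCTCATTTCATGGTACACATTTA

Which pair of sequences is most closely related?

taxon1–taxon2: 6/34 differ, p = 0.176, d = 0.201.
taxon1–taxon3: 6/34 differ, p = 0.176, d = 0.201.
taxon2–taxon3: 4/34 differ, p = 0.118, d = 0.128.
The smallest distance is between taxon2 and taxon3.

taxon2 and taxon3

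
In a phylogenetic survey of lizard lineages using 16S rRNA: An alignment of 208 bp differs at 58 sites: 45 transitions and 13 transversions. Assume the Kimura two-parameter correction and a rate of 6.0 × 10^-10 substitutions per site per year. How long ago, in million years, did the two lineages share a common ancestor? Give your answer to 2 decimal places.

312.64

P = 45/208 ≈ 0.216346 and Q = 13/208 = 0.0625.
Under the Kimura two-parameter model, d = −½ ln(1 − 2P − Q) − ¼ ln(1 − 2Q).
1 − 2P − Q = 0.504808, giving −½ ln(0.504808) = 0.341789.
1 − 2Q = 0.875, giving −¼ ln(0.875) = 0.033383.
d = 0.341789 + 0.033383 = 0.375172.
Under a molecular clock d = 2μt, so t = d/(2μ) = 0.375172 / (2 × 6.0 × 10^-10) = 312.64 million years.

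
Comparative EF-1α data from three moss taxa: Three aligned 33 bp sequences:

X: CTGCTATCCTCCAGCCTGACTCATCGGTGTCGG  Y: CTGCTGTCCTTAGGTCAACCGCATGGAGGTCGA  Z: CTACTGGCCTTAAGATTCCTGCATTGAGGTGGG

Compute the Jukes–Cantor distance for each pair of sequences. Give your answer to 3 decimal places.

X–Y: 13/33 sites differ → p ≈ 0.393939, d = −0.75 ln(1 − 0.525252) = 0.558728 ≈ 0.559.
X–Z: 15/33 sites differ → p ≈ 0.454545, d = −0.75 ln(1 − 0.60606) = 0.698667 ≈ 0.699.
Y–Z: 11/33 sites differ → p ≈ 0.333333, d = −0.75 ln(1 − 0.444444) = 0.440839 ≈ 0.441.

d(X,Y) = 0.559, d(X,Z) = 0.699, d(Y,Z) = 0.441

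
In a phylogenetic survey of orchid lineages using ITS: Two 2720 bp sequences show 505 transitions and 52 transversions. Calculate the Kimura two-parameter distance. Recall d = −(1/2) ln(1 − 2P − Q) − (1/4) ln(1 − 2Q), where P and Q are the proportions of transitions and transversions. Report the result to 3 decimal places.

P = 505/2720 ≈ 0.185662 and Q = 52/2720 ≈ 0.019118.
Under the Kimura two-parameter model, d = −½ ln(1 − 2P − Q) − ¼ ln(1 − 2Q).
1 − 2P − Q = 0.609558, giving −½ ln(0.609558) = 0.247511.
1 − 2Q = 0.961764, giving −¼ ln(0.961764) = 0.009747.
d = 0.247511 + 0.009747 = 0.257258.

0.257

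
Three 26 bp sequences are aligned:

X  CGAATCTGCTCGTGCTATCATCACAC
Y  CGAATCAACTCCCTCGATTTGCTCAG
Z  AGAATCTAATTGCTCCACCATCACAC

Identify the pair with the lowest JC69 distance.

X–Y: 11/26 differ, p = 0.423, d = 0.623.
X–Z: 8/26 differ, p = 0.308, d = 0.396.
Y–Z: 12/26 differ, p = 0.462, d = 0.717.
The smallest distance is between X and Z.

X and Z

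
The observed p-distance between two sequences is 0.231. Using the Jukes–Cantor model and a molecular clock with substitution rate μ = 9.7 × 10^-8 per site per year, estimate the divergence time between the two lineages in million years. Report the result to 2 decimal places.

d = −(3/4) ln(1 − 4p/3) = −0.75 ln(1 − 0.308) = −0.75 ln(0.692)
  = −0.75 × (-0.368169) = 0.276127 substitutions/site.
Under a molecular clock d = 2μt, so t = d/(2μ) = 0.276127 / (2 × 9.7 × 10^-8) = 1.42 million years.

1.42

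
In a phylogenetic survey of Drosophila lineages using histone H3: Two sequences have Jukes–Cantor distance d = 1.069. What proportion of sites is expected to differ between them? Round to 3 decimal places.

p = (3/4)(1 − e^(−4d/3)) = 0.75 × (1 − e^(-1.425333)) = 0.75 × (1 − 0.240428) = 0.569679.

0.570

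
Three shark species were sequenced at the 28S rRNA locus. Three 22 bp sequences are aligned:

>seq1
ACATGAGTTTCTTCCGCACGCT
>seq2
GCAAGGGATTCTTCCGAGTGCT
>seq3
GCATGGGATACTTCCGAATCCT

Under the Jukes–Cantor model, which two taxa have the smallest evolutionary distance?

seq2 and seq3

seq1–seq2: 7/22 differ, p = 0.318, d = 0.414.
seq1–seq3: 7/22 differ, p = 0.318, d = 0.414.
seq2–seq3: 4/22 differ, p = 0.182, d = 0.208.
The smallest distance is between seq2 and seq3.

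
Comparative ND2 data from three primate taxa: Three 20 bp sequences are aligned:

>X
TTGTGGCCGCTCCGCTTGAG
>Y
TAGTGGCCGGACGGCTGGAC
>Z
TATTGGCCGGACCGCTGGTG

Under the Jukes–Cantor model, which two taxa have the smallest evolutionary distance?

Y and Z

X–Y: 6/20 differ, p = 0.300, d = 0.383.
X–Z: 6/20 differ, p = 0.300, d = 0.383.
Y–Z: 4/20 differ, p = 0.200, d = 0.233.
The smallest distance is between Y and Z.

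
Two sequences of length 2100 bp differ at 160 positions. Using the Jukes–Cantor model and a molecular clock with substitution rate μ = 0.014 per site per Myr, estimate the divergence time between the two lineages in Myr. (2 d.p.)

p = 160/2100 ≈ 0.07619.
d = −(3/4) ln(1 − 4p/3) = −0.75 ln(1 − 0.101587) = −0.75 ln(0.898413)
  = −0.75 × (-0.107125) = 0.080344 substitutions/site.
Under a molecular clock d = 2μt, so t = d/(2μ) = 0.080344 / (2 × 0.014) = 2.87 Myr.

2.87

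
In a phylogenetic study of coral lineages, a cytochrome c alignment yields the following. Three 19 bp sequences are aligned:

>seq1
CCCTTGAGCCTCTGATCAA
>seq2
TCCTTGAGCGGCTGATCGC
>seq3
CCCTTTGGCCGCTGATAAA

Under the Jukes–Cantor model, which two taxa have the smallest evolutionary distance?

seq1–seq2: 5/19 differ, p = 0.263, d = 0.324.
seq1–seq3: 4/19 differ, p = 0.211, d = 0.247.
seq2–seq3: 7/19 differ, p = 0.368, d = 0.507.
The smallest distance is between seq1 and seq3.

seq1 and seq3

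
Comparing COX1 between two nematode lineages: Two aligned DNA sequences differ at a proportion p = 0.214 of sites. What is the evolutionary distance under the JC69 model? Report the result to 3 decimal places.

d = −(3/4) ln(1 − 4p/3) = −0.75 ln(1 − 0.285333) = −0.75 ln(0.714667)
  = −0.75 × (-0.335939) = 0.251954 substitutions/site.

0.252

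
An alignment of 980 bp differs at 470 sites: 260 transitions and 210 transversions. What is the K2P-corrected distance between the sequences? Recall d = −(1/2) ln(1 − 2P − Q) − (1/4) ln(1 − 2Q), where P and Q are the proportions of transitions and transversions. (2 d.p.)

0.82

P = 260/980 ≈ 0.265306 and Q = 210/980 ≈ 0.214286.
Under the Kimura two-parameter model, d = −½ ln(1 − 2P − Q) − ¼ ln(1 − 2Q).
1 − 2P − Q = 0.255102, giving −½ ln(0.255102) = 0.683046.
1 − 2Q = 0.571428, giving −¼ ln(0.571428) = 0.139904.
d = 0.683046 + 0.139904 = 0.822950.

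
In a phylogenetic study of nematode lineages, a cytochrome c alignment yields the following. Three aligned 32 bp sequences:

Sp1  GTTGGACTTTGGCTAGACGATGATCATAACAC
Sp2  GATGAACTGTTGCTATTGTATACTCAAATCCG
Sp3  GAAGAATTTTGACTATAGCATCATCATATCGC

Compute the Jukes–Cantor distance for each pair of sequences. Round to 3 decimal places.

d(Sp1,Sp2) = 0.657, d(Sp1,Sp3) = 0.460, d(Sp2,Sp3) = 0.520

Sp1–Sp2: 14/32 sites differ → p = 0.4375, d = −0.75 ln(1 − 0.583333) = 0.656601 ≈ 0.657.
Sp1–Sp3: 11/32 sites differ → p = 0.34375, d = −0.75 ln(1 − 0.458333) = 0.459828 ≈ 0.460.
Sp2–Sp3: 12/32 sites differ → p = 0.375, d = −0.75 ln(1 − 0.5) = 0.519860 ≈ 0.520.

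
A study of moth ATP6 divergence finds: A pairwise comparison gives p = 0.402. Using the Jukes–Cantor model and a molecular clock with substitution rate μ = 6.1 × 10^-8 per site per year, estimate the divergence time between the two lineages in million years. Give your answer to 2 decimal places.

d = −(3/4) ln(1 − 4p/3) = −0.75 ln(1 − 0.536) = −0.75 ln(0.464)
  = −0.75 × (-0.767871) = 0.575903 substitutions/site.
Under a molecular clock d = 2μt, so t = d/(2μ) = 0.575903 / (2 × 6.1 × 10^-8) = 4.72 million years.

4.72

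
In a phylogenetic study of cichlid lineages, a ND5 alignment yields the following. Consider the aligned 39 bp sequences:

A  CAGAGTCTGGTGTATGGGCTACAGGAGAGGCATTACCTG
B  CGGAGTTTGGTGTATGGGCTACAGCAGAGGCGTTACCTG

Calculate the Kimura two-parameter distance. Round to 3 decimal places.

0.112

Of 39 sites, 3 differences are transitions and 1 are transversions, so P = 3/39 ≈ 0.076923 and Q = 1/39 ≈ 0.025641.
Under the Kimura two-parameter model, d = −½ ln(1 − 2P − Q) − ¼ ln(1 − 2Q).
1 − 2P − Q = 0.820513, giving −½ ln(0.820513) = 0.098913.
1 − 2Q = 0.948718, giving −¼ ln(0.948718) = 0.013161.
d = 0.098913 + 0.013161 = 0.112074.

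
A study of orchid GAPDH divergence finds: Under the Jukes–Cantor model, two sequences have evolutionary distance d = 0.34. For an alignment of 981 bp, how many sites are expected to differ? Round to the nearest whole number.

Invert JC69: p = (3/4)(1 − e^(−4d/3)) = 0.75 × (1 − e^(-0.453333)) = 0.75 × (1 − 0.635506) = 0.273371.
Expected differing sites = pL ≈ 0.273371 × 981 = 268.176951 ≈ 268.

268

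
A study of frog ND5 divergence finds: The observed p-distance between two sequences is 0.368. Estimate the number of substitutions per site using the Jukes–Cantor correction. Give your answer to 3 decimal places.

d = −(3/4) ln(1 − 4p/3) = −0.75 ln(1 − 0.490667) = −0.75 ln(0.509333)
  = −0.75 × (-0.674653) = 0.505990 substitutions/site.

0.506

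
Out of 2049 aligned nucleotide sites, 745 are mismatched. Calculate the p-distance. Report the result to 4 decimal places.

p = 745/2049 = 0.363591… ≈ 0.3636 (to 4 d.p.).

0.3636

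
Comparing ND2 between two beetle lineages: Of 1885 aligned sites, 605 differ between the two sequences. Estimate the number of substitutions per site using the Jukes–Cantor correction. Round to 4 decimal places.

p = 605/1885 ≈ 0.320955.
d = −(3/4) ln(1 − 4p/3) = −0.75 ln(1 − 0.42794) = −0.75 ln(0.57206)
  = −0.75 × (-0.558511) = 0.418883 substitutions/site.

0.4189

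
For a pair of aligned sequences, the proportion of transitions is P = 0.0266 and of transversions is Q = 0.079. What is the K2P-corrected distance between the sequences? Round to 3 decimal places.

0.114

Under the Kimura two-parameter model, d = −½ ln(1 − 2P − Q) − ¼ ln(1 − 2Q).
1 − 2P − Q = 0.8678, giving −½ ln(0.8678) = 0.070897.
1 − 2Q = 0.842, giving −¼ ln(0.842) = 0.042994.
d = 0.070897 + 0.042994 = 0.113891.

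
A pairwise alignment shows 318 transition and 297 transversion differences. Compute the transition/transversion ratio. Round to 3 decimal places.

1.071

R = 318/297 = 1.070707… ≈ 1.071 (to 3 d.p.).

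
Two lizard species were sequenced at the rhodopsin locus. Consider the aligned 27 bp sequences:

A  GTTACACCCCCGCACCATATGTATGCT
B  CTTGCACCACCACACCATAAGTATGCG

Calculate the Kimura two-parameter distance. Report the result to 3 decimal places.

Of 27 sites, 2 differences are transitions and 4 are transversions, so P = 2/27 ≈ 0.074074 and Q = 4/27 ≈ 0.148148.
Under the Kimura two-parameter model, d = −½ ln(1 − 2P − Q) − ¼ ln(1 − 2Q).
1 − 2P − Q = 0.703704, giving −½ ln(0.703704) = 0.175699.
1 − 2Q = 0.703704, giving −¼ ln(0.703704) = 0.087849.
d = 0.175699 + 0.087849 = 0.263548.

0.264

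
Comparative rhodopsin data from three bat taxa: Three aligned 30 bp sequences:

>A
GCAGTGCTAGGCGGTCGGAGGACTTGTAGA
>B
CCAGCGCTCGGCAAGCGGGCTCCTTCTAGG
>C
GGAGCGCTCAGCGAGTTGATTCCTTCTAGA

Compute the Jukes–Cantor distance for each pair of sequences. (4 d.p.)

d(A,B) = 0.5716, d(A,C) = 0.5716, d(B,C) = 0.3831

A–B: 12/30 sites differ → p = 0.4, d = −0.75 ln(1 − 0.533333) = 0.571605 ≈ 0.5716.
A–C: 12/30 sites differ → p = 0.4, d = −0.75 ln(1 − 0.533333) = 0.571605 ≈ 0.5716.
B–C: 9/30 sites differ → p = 0.3, d = −0.75 ln(1 − 0.4) = 0.383119 ≈ 0.3831.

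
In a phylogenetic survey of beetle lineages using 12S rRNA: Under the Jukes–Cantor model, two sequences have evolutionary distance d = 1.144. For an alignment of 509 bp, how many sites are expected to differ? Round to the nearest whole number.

Invert JC69: p = (3/4)(1 − e^(−4d/3)) = 0.75 × (1 − e^(-1.525333)) = 0.75 × (1 − 0.217549) = 0.586838.
Expected differing sites = pL ≈ 0.586838 × 509 = 298.700542 ≈ 299.

299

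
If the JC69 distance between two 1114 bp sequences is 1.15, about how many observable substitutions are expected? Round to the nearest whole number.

655

Invert JC69: p = (3/4)(1 − e^(−4d/3)) = 0.75 × (1 − e^(-1.533333)) = 0.75 × (1 − 0.215815) = 0.588139.
Expected differing sites = pL ≈ 0.588139 × 1114 = 655.186846 ≈ 655.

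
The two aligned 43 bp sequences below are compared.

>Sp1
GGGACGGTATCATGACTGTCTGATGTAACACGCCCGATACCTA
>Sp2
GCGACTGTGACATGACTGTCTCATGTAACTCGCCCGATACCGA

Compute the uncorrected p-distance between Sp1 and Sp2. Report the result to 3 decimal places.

0.163

The sequences differ at 7 of 43 positions (sites 2, 6, 9, 10, 22, 30, 42).
p = 7/43 = 0.162790… ≈ 0.163 (to 3 d.p.).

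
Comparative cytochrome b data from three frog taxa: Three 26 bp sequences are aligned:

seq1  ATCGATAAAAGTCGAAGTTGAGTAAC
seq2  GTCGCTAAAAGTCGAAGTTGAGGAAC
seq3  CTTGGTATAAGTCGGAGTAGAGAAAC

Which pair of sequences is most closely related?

seq1 and seq2

seq1–seq2: 3/26 differ, p = 0.115, d = 0.125.
seq1–seq3: 7/26 differ, p = 0.269, d = 0.334.
seq2–seq3: 7/26 differ, p = 0.269, d = 0.334.
The smallest distance is between seq1 and seq2.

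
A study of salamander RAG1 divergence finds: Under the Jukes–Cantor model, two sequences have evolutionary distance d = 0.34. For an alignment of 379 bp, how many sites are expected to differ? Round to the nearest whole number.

Invert JC69: p = (3/4)(1 − e^(−4d/3)) = 0.75 × (1 − e^(-0.453333)) = 0.75 × (1 − 0.635506) = 0.273371.
Expected differing sites = pL ≈ 0.273371 × 379 = 103.607609 ≈ 104.

104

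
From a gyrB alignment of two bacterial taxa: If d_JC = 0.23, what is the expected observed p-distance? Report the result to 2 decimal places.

0.20

p = (3/4)(1 − e^(−4d/3)) = 0.75 × (1 − e^(-0.306667)) = 0.75 × (1 − 0.735896) = 0.198078.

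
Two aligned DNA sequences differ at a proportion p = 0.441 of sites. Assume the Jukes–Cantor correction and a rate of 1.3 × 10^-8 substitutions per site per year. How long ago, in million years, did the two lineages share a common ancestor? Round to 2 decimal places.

25.58

d = −(3/4) ln(1 − 4p/3) = −0.75 ln(1 − 0.588) = −0.75 ln(0.412)
  = −0.75 × (-0.886732) = 0.665049 substitutions/site.
Under a molecular clock d = 2μt, so t = d/(2μ) = 0.665049 / (2 × 1.3 × 10^-8) = 25.58 million years.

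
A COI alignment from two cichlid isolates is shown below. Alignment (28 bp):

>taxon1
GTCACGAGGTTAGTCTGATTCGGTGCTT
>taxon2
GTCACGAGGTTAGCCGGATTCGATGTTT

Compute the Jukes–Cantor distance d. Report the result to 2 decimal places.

The sequences differ at 4 of 28 sites (14, 16, 23, 26), so p = 4/28 ≈ 0.142857.
d = −(3/4) ln(1 − 4p/3) = −0.75 ln(1 − 0.190476) = −0.75 ln(0.809524)
  = −0.75 × (-0.211309) = 0.158482 substitutions/site.

0.16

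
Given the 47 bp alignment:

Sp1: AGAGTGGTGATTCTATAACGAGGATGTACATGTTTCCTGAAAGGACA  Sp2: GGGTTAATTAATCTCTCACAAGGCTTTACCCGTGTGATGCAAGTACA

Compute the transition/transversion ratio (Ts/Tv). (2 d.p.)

0.46

Transitions are A↔G and C↔T; transversions are all other mismatches.
Transitions: 6. Transversions: 13.
R = 6/13 = 0.461538… ≈ 0.46 (to 2 d.p.).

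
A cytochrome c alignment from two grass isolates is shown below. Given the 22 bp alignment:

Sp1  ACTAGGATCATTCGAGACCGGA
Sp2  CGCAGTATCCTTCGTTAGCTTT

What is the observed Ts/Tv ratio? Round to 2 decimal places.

Transitions are A↔G and C↔T; transversions are all other mismatches.
Transitions: 1. Transversions: 10.
R = 1/10 = 0.10.

0.10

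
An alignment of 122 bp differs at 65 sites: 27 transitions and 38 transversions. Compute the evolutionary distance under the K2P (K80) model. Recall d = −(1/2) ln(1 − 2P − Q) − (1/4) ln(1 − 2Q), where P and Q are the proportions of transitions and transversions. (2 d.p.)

0.95

P = 27/122 ≈ 0.221311 and Q = 38/122 ≈ 0.311475.
Under the Kimura two-parameter model, d = −½ ln(1 − 2P − Q) − ¼ ln(1 − 2Q).
1 − 2P − Q = 0.245903, giving −½ ln(0.245903) = 0.701409.
1 − 2Q = 0.37705, giving −¼ ln(0.37705) = 0.243844.
d = 0.701409 + 0.243844 = 0.945253.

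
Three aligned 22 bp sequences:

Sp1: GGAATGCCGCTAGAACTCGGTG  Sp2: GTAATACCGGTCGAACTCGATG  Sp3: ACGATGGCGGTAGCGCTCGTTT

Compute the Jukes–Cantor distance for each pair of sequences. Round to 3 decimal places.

Sp1–Sp2: 5/22 sites differ → p ≈ 0.227273, d = −0.75 ln(1 − 0.303031) = 0.270761 ≈ 0.271.
Sp1–Sp3: 9/22 sites differ → p ≈ 0.409091, d = −0.75 ln(1 − 0.545455) = 0.591344 ≈ 0.591.
Sp2–Sp3: 10/22 sites differ → p ≈ 0.454545, d = −0.75 ln(1 − 0.60606) = 0.698667 ≈ 0.699.

d(Sp1,Sp2) = 0.271, d(Sp1,Sp3) = 0.591, d(Sp2,Sp3) = 0.699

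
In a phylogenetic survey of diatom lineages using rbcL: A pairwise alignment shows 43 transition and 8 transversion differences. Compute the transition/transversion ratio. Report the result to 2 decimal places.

R = 43/8 = 5.375 ≈ 5.38 (to 2 d.p.).

5.38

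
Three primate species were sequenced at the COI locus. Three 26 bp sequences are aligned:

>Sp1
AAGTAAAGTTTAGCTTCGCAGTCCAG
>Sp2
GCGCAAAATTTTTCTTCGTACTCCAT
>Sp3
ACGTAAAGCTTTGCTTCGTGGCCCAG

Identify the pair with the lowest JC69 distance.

Sp1 and Sp3

Sp1–Sp2: 9/26 differ, p = 0.346, d = 0.464.
Sp1–Sp3: 6/26 differ, p = 0.231, d = 0.276.
Sp2–Sp3: 9/26 differ, p = 0.346, d = 0.464.
The smallest distance is between Sp1 and Sp3.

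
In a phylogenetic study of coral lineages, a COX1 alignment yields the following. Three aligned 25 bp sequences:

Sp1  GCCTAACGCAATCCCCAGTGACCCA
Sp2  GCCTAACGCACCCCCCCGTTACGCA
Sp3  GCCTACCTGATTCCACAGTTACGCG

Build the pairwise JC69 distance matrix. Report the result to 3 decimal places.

Sp1–Sp2: 5/25 sites differ → p = 0.2, d = −0.75 ln(1 − 0.266667) = 0.232617 ≈ 0.233.
Sp1–Sp3: 8/25 sites differ → p = 0.32, d = −0.75 ln(1 − 0.426667) = 0.417216 ≈ 0.417.
Sp2–Sp3: 8/25 sites differ → p = 0.32, d = −0.75 ln(1 − 0.426667) = 0.417216 ≈ 0.417.

d(Sp1,Sp2) = 0.233, d(Sp1,Sp3) = 0.417, d(Sp2,Sp3) = 0.417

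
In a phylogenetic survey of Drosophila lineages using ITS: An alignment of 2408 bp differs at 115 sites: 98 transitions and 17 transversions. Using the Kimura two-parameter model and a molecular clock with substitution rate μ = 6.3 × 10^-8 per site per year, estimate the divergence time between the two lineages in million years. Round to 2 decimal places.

0.40

P = 98/2408 ≈ 0.040698 and Q = 17/2408 ≈ 0.00706.
Under the Kimura two-parameter model, d = −½ ln(1 − 2P − Q) − ¼ ln(1 − 2Q).
1 − 2P − Q = 0.911544, giving −½ ln(0.911544) = 0.046308.
1 − 2Q = 0.98588, giving −¼ ln(0.98588) = 0.003555.
d = 0.046308 + 0.003555 = 0.049863.
Under a molecular clock d = 2μt, so t = d/(2μ) = 0.049863 / (2 × 6.3 × 10^-8) = 0.40 million years.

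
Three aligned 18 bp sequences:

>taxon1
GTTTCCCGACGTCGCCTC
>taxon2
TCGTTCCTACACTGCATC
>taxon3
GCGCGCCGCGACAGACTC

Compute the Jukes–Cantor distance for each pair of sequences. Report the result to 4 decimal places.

taxon1–taxon2: 9/18 sites differ → p = 0.5, d = −0.75 ln(1 − 0.666667) = 0.823960 ≈ 0.8240.
taxon1–taxon3: 10/18 sites differ → p ≈ 0.555556, d = −0.75 ln(1 − 0.740741) = 1.012446 ≈ 1.0124.
taxon2–taxon3: 9/18 sites differ → p = 0.5, d = −0.75 ln(1 − 0.666667) = 0.823960 ≈ 0.8240.

d(taxon1,taxon2) = 0.8240, d(taxon1,taxon3) = 1.0124, d(taxon2,taxon3) = 0.8240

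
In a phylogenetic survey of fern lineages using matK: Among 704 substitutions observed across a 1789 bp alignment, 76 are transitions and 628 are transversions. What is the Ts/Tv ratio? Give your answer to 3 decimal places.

R = 76/628 = 0.121019… ≈ 0.121 (to 3 d.p.).

0.121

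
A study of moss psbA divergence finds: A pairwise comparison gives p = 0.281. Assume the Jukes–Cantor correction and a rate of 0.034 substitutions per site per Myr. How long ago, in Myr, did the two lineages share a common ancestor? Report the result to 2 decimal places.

d = −(3/4) ln(1 − 4p/3) = −0.75 ln(1 − 0.374667) = −0.75 ln(0.625333)
  = −0.75 × (-0.469471) = 0.352103 substitutions/site.
Under a molecular clock d = 2μt, so t = d/(2μ) = 0.352103 / (2 × 0.034) = 5.18 Myr.

5.18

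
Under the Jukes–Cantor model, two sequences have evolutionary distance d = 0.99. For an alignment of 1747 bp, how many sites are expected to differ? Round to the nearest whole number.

960

Invert JC69: p = (3/4)(1 − e^(−4d/3)) = 0.75 × (1 − e^(-1.32)) = 0.75 × (1 − 0.267135) = 0.549649.
Expected differing sites = pL ≈ 0.549649 × 1747 = 960.236803 ≈ 960.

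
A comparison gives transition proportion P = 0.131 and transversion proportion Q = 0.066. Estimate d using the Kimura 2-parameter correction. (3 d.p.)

0.234

Under the Kimura two-parameter model, d = −½ ln(1 − 2P − Q) − ¼ ln(1 − 2Q).
1 − 2P − Q = 0.672, giving −½ ln(0.672) = 0.198748.
1 − 2Q = 0.868, giving −¼ ln(0.868) = 0.035391.
d = 0.198748 + 0.035391 = 0.234139.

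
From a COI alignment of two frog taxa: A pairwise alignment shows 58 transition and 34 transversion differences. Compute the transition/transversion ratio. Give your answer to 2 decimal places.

R = 58/34 = 1.705882… ≈ 1.71 (to 2 d.p.).

1.71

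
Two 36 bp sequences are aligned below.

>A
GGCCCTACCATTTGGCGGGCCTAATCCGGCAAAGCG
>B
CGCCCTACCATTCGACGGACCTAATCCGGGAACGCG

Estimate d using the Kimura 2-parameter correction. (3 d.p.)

Of 36 sites, 3 differences are transitions and 3 are transversions, so P = 3/36 ≈ 0.083333 and Q = 3/36 ≈ 0.083333.
Under the Kimura two-parameter model, d = −½ ln(1 − 2P − Q) − ¼ ln(1 − 2Q).
1 − 2P − Q = 0.750001, giving −½ ln(0.750001) = 0.143840.
1 − 2Q = 0.833334, giving −¼ ln(0.833334) = 0.045580.
d = 0.143840 + 0.045580 = 0.189420.

0.189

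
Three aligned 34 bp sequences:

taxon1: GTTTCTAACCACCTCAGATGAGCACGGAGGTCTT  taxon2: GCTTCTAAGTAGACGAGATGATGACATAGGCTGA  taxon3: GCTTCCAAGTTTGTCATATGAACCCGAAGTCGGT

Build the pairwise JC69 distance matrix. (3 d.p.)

taxon1–taxon2: 15/34 sites differ → p ≈ 0.441176, d = −0.75 ln(1 − 0.588235) = 0.665477 ≈ 0.665.
taxon1–taxon3: 15/34 sites differ → p ≈ 0.441176, d = −0.75 ln(1 − 0.588235) = 0.665477 ≈ 0.665.
taxon2–taxon3: 15/34 sites differ → p ≈ 0.441176, d = −0.75 ln(1 − 0.588235) = 0.665477 ≈ 0.665.

d(taxon1,taxon2) = 0.665, d(taxon1,taxon3) = 0.665, d(taxon2,taxon3) = 0.665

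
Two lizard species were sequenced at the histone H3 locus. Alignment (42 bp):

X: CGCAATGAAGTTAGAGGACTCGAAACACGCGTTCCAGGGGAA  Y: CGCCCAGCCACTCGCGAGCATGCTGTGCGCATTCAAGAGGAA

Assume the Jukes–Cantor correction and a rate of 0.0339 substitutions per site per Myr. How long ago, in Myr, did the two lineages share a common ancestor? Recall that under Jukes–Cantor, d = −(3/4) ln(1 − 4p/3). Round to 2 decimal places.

The sequences differ at 21 of 42 sites, so p = 21/42 = 0.5.
d = −(3/4) ln(1 − 4p/3) = −0.75 ln(1 − 0.666667) = −0.75 ln(0.333333)
  = −0.75 × (-1.098613) = 0.823960 substitutions/site.
Under a molecular clock d = 2μt, so t = d/(2μ) = 0.823960 / (2 × 0.0339) = 12.15 Myr.

12.15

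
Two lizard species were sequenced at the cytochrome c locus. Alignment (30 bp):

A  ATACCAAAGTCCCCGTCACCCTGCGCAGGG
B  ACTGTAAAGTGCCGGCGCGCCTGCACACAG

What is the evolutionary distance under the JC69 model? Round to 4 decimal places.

The sequences differ at 13 of 30 sites, so p = 13/30 ≈ 0.433333.
d = −(3/4) ln(1 − 4p/3) = −0.75 ln(1 − 0.577777) = −0.75 ln(0.422223)
  = −0.75 × (-0.862222) = 0.646667 substitutions/site.

0.6467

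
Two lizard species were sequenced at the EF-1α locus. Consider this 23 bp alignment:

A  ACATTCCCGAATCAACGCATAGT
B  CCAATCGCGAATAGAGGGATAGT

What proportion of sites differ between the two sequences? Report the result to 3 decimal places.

0.304

The sequences differ at 7 of 23 positions (sites 1, 4, 7, 13, 14, 16, 18).
p = 7/23 = 0.304347… ≈ 0.304 (to 3 d.p.).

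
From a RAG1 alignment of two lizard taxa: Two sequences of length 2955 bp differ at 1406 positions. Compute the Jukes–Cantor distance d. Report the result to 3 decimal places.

0.755

p = 1406/2955 ≈ 0.475804.
d = −(3/4) ln(1 − 4p/3) = −0.75 ln(1 − 0.634405) = −0.75 ln(0.365595)
  = −0.75 × (-1.006229) = 0.754672 substitutions/site.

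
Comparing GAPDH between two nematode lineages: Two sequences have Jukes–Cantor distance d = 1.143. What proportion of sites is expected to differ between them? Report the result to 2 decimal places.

p = (3/4)(1 − e^(−4d/3)) = 0.75 × (1 − e^(-1.524)) = 0.75 × (1 − 0.217839) = 0.586621.

0.59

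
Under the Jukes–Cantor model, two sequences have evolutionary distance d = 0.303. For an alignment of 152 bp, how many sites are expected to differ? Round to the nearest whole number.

38

Invert JC69: p = (3/4)(1 − e^(−4d/3)) = 0.75 × (1 − e^(-0.404)) = 0.75 × (1 − 0.667644) = 0.249267.
Expected differing sites = pL ≈ 0.249267 × 152 = 37.888584 ≈ 38.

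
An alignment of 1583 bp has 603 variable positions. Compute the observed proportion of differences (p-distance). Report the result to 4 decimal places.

p = 603/1583 = 0.380922… ≈ 0.3809 (to 4 d.p.).

0.3809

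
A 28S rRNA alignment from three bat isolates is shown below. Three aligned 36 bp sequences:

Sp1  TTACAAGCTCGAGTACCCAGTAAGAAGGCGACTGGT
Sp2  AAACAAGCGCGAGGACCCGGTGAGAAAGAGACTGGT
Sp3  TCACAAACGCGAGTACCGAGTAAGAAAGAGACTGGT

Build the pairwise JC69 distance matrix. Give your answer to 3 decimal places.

Sp1–Sp2: 8/36 sites differ → p ≈ 0.222222, d = −0.75 ln(1 − 0.296296) = 0.263548 ≈ 0.264.
Sp1–Sp3: 6/36 sites differ → p ≈ 0.166667, d = −0.75 ln(1 − 0.222223) = 0.188487 ≈ 0.188.
Sp2–Sp3: 7/36 sites differ → p ≈ 0.194444, d = −0.75 ln(1 − 0.259259) = 0.225078 ≈ 0.225.

d(Sp1,Sp2) = 0.264, d(Sp1,Sp3) = 0.188, d(Sp2,Sp3) = 0.225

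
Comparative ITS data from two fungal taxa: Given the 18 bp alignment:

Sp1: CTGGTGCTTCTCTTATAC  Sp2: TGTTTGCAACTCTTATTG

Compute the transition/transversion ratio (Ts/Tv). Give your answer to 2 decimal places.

Transitions are A↔G and C↔T; transversions are all other mismatches.
Transitions: 1. Transversions: 7.
R = 1/7 = 0.142857… ≈ 0.14 (to 2 d.p.).

0.14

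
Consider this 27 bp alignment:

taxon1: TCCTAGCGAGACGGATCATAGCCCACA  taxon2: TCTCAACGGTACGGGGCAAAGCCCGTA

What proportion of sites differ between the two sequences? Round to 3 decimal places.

The sequences differ at 10 of 27 positions (sites 3, 4, 6, 9, 10, 15, 16, 19, 25, 26).
p = 10/27 = 0.370370… ≈ 0.370 (to 3 d.p.).

0.370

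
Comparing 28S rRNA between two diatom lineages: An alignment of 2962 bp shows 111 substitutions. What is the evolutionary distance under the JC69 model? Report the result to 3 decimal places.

p = 111/2962 ≈ 0.037475.
d = −(3/4) ln(1 − 4p/3) = −0.75 ln(1 − 0.049967) = −0.75 ln(0.950033)
  = −0.75 × (-0.051259) = 0.038444 substitutions/site.

0.038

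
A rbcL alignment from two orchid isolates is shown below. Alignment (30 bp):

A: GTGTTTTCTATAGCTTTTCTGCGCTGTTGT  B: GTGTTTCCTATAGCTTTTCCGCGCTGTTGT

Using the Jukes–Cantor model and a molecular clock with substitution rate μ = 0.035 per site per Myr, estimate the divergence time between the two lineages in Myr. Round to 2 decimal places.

1.00

The sequences differ at 2 of 30 sites (7, 20), so p = 2/30 ≈ 0.066667.
d = −(3/4) ln(1 − 4p/3) = −0.75 ln(1 − 0.088889) = −0.75 ln(0.911111)
  = −0.75 × (-0.093091) = 0.069818 substitutions/site.
Under a molecular clock d = 2μt, so t = d/(2μ) = 0.069818 / (2 × 0.035) = 1.00 Myr.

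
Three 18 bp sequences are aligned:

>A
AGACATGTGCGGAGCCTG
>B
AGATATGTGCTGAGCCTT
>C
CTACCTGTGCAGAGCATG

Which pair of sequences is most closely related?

A and B

A–B: 3/18 differ, p = 0.167, d = 0.188.
A–C: 5/18 differ, p = 0.278, d = 0.347.
B–C: 7/18 differ, p = 0.389, d = 0.548.
The smallest distance is between A and B.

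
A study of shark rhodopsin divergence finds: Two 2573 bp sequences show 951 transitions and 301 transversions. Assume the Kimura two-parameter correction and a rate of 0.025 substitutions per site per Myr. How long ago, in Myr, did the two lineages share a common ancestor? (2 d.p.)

P = 951/2573 ≈ 0.369607 and Q = 301/2573 ≈ 0.116984.
Under the Kimura two-parameter model, d = −½ ln(1 − 2P − Q) − ¼ ln(1 − 2Q).
1 − 2P − Q = 0.143802, giving −½ ln(0.143802) = 0.969659.
1 − 2Q = 0.766032, giving −¼ ln(0.766032) = 0.066633.
d = 0.969659 + 0.066633 = 1.036292.
Under a molecular clock d = 2μt, so t = d/(2μ) = 1.036292 / (2 × 0.025) = 20.73 Myr.

20.73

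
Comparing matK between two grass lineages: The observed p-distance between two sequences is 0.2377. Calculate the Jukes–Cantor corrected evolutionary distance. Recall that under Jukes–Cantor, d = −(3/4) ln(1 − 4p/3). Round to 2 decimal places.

d = −(3/4) ln(1 − 4p/3) = −0.75 ln(1 − 0.316933) = −0.75 ln(0.683067)
  = −0.75 × (-0.381162) = 0.285872 substitutions/site.

0.29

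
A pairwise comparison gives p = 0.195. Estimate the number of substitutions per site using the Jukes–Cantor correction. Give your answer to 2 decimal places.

0.23

d = −(3/4) ln(1 − 4p/3) = −0.75 ln(1 − 0.26) = −0.75 ln(0.74)
  = −0.75 × (-0.301105) = 0.225829 substitutions/site.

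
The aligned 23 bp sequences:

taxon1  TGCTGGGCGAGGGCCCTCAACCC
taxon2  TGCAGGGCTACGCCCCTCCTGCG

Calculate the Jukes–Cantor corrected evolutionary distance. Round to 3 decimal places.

0.467

The sequences differ at 8 of 23 sites (4, 9, 11, 13, 19, 20, 21, 23), so p = 8/23 ≈ 0.347826.
d = −(3/4) ln(1 − 4p/3) = −0.75 ln(1 − 0.463768) = −0.75 ln(0.536232)
  = −0.75 × (-0.623188) = 0.467391 substitutions/site.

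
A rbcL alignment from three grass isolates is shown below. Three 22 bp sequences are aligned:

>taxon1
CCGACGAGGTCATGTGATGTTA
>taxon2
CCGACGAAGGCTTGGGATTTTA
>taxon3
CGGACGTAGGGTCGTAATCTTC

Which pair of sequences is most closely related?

taxon1 and taxon2

taxon1–taxon2: 5/22 differ, p = 0.227, d = 0.271.
taxon1–taxon3: 10/22 differ, p = 0.455, d = 0.699.
taxon2–taxon3: 8/22 differ, p = 0.364, d = 0.497.
The smallest distance is between taxon1 and taxon2.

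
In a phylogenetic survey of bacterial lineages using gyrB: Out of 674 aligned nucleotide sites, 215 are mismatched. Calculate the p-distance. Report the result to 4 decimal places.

p = 215/674 = 0.318991… ≈ 0.3190 (to 4 d.p.).

0.3190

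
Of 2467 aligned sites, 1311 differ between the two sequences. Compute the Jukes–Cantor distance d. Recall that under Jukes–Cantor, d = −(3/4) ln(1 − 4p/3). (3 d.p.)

p = 1311/2467 ≈ 0.531415.
d = −(3/4) ln(1 − 4p/3) = −0.75 ln(1 − 0.708553) = −0.75 ln(0.291447)
  = −0.75 × (-1.232897) = 0.924673 substitutions/site.

0.925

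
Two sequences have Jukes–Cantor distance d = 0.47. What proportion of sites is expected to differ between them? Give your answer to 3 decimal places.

0.349

p = (3/4)(1 − e^(−4d/3)) = 0.75 × (1 − e^(-0.626667)) = 0.75 × (1 − 0.534370) = 0.349223.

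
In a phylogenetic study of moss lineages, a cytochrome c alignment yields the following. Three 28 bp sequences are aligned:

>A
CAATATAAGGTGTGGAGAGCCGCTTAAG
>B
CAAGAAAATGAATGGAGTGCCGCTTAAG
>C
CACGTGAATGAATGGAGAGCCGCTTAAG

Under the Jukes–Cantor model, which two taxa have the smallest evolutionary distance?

B and C

A–B: 6/28 differ, p = 0.214, d = 0.252.
A–C: 7/28 differ, p = 0.250, d = 0.304.
B–C: 4/28 differ, p = 0.143, d = 0.158.
The smallest distance is between B and C.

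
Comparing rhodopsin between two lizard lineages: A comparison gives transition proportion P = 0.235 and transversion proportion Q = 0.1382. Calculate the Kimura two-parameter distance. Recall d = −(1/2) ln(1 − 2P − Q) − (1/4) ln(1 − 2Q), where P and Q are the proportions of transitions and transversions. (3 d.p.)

0.549

Under the Kimura two-parameter model, d = −½ ln(1 − 2P − Q) − ¼ ln(1 − 2Q).
1 − 2P − Q = 0.3918, giving −½ ln(0.3918) = 0.468502.
1 − 2Q = 0.7236, giving −¼ ln(0.7236) = 0.080879.
d = 0.468502 + 0.080879 = 0.549381.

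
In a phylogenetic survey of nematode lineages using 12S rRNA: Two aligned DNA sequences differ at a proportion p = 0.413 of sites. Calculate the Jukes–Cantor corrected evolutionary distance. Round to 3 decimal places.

0.600

d = −(3/4) ln(1 − 4p/3) = −0.75 ln(1 − 0.550667) = −0.75 ln(0.449333)
  = −0.75 × (-0.799991) = 0.599993 substitutions/site.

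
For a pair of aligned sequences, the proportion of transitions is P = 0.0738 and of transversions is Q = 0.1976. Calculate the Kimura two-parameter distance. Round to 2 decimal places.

0.34

Under the Kimura two-parameter model, d = −½ ln(1 − 2P − Q) − ¼ ln(1 − 2Q).
1 − 2P − Q = 0.6548, giving −½ ln(0.6548) = 0.211713.
1 − 2Q = 0.6048, giving −¼ ln(0.6048) = 0.125714.
d = 0.211713 + 0.125714 = 0.337427.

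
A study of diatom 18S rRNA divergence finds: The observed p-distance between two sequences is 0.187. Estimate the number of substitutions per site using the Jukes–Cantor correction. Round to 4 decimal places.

d = −(3/4) ln(1 − 4p/3) = −0.75 ln(1 − 0.249333) = −0.75 ln(0.750667)
  = −0.75 × (-0.286793) = 0.215095 substitutions/site.

0.2151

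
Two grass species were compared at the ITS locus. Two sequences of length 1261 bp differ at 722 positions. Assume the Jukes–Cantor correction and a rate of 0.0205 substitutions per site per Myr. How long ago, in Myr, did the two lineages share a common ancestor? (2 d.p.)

p = 722/1261 ≈ 0.572561.
d = −(3/4) ln(1 − 4p/3) = −0.75 ln(1 − 0.763415) = −0.75 ln(0.236585)
  = −0.75 × (-1.441448) = 1.081086 substitutions/site.
Under a molecular clock d = 2μt, so t = d/(2μ) = 1.081086 / (2 × 0.0205) = 26.37 Myr.

26.37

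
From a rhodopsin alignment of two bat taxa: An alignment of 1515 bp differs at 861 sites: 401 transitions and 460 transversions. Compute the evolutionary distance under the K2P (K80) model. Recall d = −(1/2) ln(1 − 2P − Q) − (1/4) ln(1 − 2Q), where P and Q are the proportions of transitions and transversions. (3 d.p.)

1.129

P = 401/1515 ≈ 0.264686 and Q = 460/1515 ≈ 0.30363.
Under the Kimura two-parameter model, d = −½ ln(1 − 2P − Q) − ¼ ln(1 − 2Q).
1 − 2P − Q = 0.166998, giving −½ ln(0.166998) = 0.894887.
1 − 2Q = 0.39274, giving −¼ ln(0.39274) = 0.233652.
d = 0.894887 + 0.233652 = 1.128539.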